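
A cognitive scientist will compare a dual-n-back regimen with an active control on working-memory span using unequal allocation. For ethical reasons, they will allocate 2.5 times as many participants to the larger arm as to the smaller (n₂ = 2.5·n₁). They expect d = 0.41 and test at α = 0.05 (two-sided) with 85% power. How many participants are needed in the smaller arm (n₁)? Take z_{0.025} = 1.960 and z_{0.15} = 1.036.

With allocation ratio k = n₂/n₁ = 2.5, Var(x̄₁−x̄₂) = σ²(1/n₁ + 1/(k·n₁)) = σ²·(k+1)/(k·n₁).
So n₁ = (1 + 1/k)·((z_{α/2} + z_β)/d)² = 1.400 × (2.996/0.41)².
n₁ = 1.400 × 53.40 = 74.8.
Round up: n₁ = 75, giving n₂ = ⌈2.5 × 75⌉ = ⌈187.5⌉ = 188.

n₁ = 75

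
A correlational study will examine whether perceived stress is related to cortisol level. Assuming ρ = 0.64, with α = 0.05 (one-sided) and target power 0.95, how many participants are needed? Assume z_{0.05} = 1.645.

n = 22

Fisher's z: C = ½·ln((1+r)/(1−r)) = ½·ln(4.5556) = 0.7582.
n = ((z_{α} + z_β)/C)² + 3.
(1.645 + 1.645) / 0.7582 = 3.290 / 0.7582 = 4.339.
n = 4.339² + 3 = 18.83 + 3 = 21.8.
Round up.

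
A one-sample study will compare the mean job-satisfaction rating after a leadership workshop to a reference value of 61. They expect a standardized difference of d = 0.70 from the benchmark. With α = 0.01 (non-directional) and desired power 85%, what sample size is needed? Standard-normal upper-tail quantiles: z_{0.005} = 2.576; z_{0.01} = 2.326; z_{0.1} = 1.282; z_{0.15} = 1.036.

For a one-sample test: n = ((z_{α/2} + z_β) / d)².
z_{α/2} + z_β = 2.576 + 1.036 = 3.612.
n = (3.612 / 0.70)² = 5.160² = 26.63.
Round up.

n = 27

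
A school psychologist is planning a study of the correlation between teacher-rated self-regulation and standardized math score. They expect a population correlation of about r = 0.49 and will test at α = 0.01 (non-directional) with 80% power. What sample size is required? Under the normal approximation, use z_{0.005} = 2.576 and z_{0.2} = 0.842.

Fisher's z: C = ½·ln((1+r)/(1−r)) = ½·ln(2.9216) = 0.5361.
n = ((z_{α/2} + z_β)/C)² + 3.
(2.576 + 0.842) / 0.5361 = 3.418 / 0.5361 = 6.376.
n = 6.376² + 3 = 40.65 + 3 = 43.6.
Round up.

n = 44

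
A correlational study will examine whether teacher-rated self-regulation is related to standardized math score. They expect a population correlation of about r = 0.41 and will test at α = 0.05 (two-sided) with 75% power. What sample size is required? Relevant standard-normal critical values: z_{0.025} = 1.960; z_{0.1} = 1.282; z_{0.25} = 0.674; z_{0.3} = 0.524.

n = 40

Fisher's z: C = ½·ln((1+r)/(1−r)) = ½·ln(2.3898) = 0.4356.
n = ((z_{α/2} + z_β)/C)² + 3.
(1.960 + 0.674) / 0.4356 = 2.634 / 0.4356 = 6.047.
n = 6.047² + 3 = 36.56 + 3 = 39.6.
Round up.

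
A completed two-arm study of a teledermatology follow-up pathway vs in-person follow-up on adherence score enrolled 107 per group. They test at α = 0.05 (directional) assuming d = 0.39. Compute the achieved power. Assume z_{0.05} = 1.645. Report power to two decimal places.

For two equal groups, power = Φ(d·√(n/2) − z_{α}).
d·√(n/2) = 0.39 × √(107/2) = 0.39 × 7.314 = 2.853.
z_β = 2.853 − 1.645 = 1.208.
Power = Φ(1.208) = 0.886.

power ≈ 0.89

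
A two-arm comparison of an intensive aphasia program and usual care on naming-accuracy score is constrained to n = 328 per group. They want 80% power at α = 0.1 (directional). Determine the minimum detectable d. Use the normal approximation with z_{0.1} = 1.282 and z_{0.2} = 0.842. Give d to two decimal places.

d_min ≈ 0.17

For two independent groups of n = 328 each: d_min = (z_{α} + z_β)·√(2/n).
z-sum = 1.282 + 0.842 = 2.124.
d_min = 2.124 × √(2/328) = 2.124 × 0.0781 = 0.166.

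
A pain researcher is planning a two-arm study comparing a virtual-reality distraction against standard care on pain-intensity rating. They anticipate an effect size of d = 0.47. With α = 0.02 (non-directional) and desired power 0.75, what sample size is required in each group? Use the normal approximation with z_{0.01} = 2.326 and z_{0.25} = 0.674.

n = 82 per group

For two independent groups with equal n: n = 2·((z_{α/2} + z_β) / d)².
z_{α/2} + z_β = 2.326 + 0.674 = 3.000.
n = 2 × (3.000 / 0.47)² = 2 × 6.383² = 2 × 40.74 = 81.5.
Round up to the next whole participant.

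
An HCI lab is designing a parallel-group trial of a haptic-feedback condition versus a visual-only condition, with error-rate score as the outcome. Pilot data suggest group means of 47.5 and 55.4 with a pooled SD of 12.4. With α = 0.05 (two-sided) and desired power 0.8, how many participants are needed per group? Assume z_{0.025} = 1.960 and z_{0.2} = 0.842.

n = 39 per group

Cohen's d = |M₁ − M₂| / SD_pooled = |47.5 − 55.4| / 12.4 = 7.9 / 12.4 = 0.637.
For two independent groups with equal n: n = 2·((z_{α/2} + z_β) / d)².
z_{α/2} + z_β = 1.960 + 0.842 = 2.802.
n = 2 × (2.802 / 0.637)² = 2 × 4.399² = 2 × 19.35 = 38.7.
Round up to the next whole participant.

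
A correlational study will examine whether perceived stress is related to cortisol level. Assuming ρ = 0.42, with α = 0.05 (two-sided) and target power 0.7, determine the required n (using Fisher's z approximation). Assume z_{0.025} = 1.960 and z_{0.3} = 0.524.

n = 34

Fisher's z: C = ½·ln((1+r)/(1−r)) = ½·ln(2.4483) = 0.4477.
n = ((z_{α/2} + z_β)/C)² + 3.
(1.960 + 0.524) / 0.4477 = 2.484 / 0.4477 = 5.548.
n = 5.548² + 3 = 30.78 + 3 = 33.8.
Round up.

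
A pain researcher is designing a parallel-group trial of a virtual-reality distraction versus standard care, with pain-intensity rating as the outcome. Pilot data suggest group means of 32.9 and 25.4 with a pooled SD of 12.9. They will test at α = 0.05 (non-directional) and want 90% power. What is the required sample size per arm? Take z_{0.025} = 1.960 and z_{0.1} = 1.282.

n = 63 per group

Cohen's d = |M₁ − M₂| / SD_pooled = |32.9 − 25.4| / 12.9 = 7.5 / 12.9 = 0.581.
For two independent groups with equal n: n = 2·((z_{α/2} + z_β) / d)².
z_{α/2} + z_β = 1.960 + 1.282 = 3.242.
n = 2 × (3.242 / 0.581)² = 2 × 5.580² = 2 × 31.14 = 62.3.
Round up to the next whole participant.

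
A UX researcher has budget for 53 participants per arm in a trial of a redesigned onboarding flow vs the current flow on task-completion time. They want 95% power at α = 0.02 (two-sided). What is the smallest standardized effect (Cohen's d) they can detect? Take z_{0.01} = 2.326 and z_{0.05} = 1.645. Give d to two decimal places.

d_min ≈ 0.77

For two independent groups of n = 53 each: d_min = (z_{α/2} + z_β)·√(2/n).
z-sum = 2.326 + 1.645 = 3.971.
d_min = 3.971 × √(2/53) = 3.971 × 0.1943 = 0.771.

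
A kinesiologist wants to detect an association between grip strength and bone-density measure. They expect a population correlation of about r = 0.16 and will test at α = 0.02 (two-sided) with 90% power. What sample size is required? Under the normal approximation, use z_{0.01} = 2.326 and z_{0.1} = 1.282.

Fisher's z: C = ½·ln((1+r)/(1−r)) = ½·ln(1.3810) = 0.1614.
n = ((z_{α/2} + z_β)/C)² + 3.
(2.326 + 1.282) / 0.1614 = 3.608 / 0.1614 = 22.354.
n = 22.354² + 3 = 499.72 + 3 = 502.7.
Round up.

n = 503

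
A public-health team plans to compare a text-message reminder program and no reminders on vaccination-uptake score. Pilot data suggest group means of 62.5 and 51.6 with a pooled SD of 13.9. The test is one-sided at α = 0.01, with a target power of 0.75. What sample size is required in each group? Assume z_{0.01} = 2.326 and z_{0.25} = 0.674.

n = 30 per group

Cohen's d = |M₁ − M₂| / SD_pooled = |62.5 − 51.6| / 13.9 = 10.9 / 13.9 = 0.784.
For two independent groups with equal n: n = 2·((z_{α} + z_β) / d)².
z_{α} + z_β = 2.326 + 0.674 = 3.000.
n = 2 × (3.000 / 0.784)² = 2 × 3.827² = 2 × 14.64 = 29.3.
Round up to the next whole participant.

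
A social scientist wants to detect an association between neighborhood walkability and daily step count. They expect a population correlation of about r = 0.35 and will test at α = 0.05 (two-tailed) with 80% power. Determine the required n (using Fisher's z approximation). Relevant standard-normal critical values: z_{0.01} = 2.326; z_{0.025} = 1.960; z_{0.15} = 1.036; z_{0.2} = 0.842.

Fisher's z: C = ½·ln((1+r)/(1−r)) = ½·ln(2.0769) = 0.3654.
n = ((z_{α/2} + z_β)/C)² + 3.
(1.960 + 0.842) / 0.3654 = 2.802 / 0.3654 = 7.668.
n = 7.668² + 3 = 58.80 + 3 = 61.8.
Round up.

n = 62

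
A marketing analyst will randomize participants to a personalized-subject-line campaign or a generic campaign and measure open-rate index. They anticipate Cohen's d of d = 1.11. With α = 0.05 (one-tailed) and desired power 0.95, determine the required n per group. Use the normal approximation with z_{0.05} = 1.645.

For two independent groups with equal n: n = 2·((z_{α} + z_β) / d)².
z_{α} + z_β = 1.645 + 1.645 = 3.290.
n = 2 × (3.290 / 1.11)² = 2 × 2.964² = 2 × 8.79 = 17.6.
Round up to the next whole participant.

n = 18 per group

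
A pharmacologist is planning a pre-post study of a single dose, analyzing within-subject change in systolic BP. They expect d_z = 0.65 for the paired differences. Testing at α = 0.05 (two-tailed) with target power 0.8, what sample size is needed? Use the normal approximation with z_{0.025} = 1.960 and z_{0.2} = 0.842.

n = 19 pairs

For a paired (one-sample on differences) test: n = ((z_{α/2} + z_β) / d)².
z_{α/2} + z_β = 1.960 + 0.842 = 2.802.
n = (2.802 / 0.65)² = 4.311² = 18.58.
Round up.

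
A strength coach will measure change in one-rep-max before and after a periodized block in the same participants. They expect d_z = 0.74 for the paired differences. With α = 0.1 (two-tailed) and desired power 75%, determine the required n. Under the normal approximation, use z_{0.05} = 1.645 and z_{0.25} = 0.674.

n = 10 pairs

For a paired (one-sample on differences) test: n = ((z_{α/2} + z_β) / d)².
z_{α/2} + z_β = 1.645 + 0.674 = 2.319.
n = (2.319 / 0.74)² = 3.134² = 9.82.
Round up.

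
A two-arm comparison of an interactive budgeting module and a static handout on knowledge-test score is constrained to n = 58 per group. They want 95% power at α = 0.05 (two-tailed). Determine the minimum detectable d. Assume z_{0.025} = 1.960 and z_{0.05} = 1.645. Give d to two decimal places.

d_min ≈ 0.67

For two independent groups of n = 58 each: d_min = (z_{α/2} + z_β)·√(2/n).
z-sum = 1.960 + 1.645 = 3.605.
d_min = 3.605 × √(2/58) = 3.605 × 0.1857 = 0.669.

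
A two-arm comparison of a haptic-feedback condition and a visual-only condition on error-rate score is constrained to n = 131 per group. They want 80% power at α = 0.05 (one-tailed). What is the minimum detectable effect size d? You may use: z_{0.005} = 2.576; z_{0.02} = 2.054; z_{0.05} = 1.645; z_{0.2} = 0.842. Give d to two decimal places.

d_min ≈ 0.31

For two independent groups of n = 131 each: d_min = (z_{α} + z_β)·√(2/n).
z-sum = 1.645 + 0.842 = 2.487.
d_min = 2.487 × √(2/131) = 2.487 × 0.1236 = 0.307.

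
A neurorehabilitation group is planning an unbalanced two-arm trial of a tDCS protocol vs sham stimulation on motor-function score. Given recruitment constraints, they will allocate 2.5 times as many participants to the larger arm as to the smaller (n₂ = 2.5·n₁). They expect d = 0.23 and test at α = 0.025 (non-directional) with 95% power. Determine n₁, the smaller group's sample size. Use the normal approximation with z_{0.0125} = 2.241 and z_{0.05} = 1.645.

With allocation ratio k = n₂/n₁ = 2.5, Var(x̄₁−x̄₂) = σ²(1/n₁ + 1/(k·n₁)) = σ²·(k+1)/(k·n₁).
So n₁ = (1 + 1/k)·((z_{α/2} + z_β)/d)² = 1.400 × (3.886/0.23)².
n₁ = 1.400 × 285.46 = 399.6.
Round up: n₁ = 400, giving n₂ = 2.5 × 400 = 1000.

n₁ = 400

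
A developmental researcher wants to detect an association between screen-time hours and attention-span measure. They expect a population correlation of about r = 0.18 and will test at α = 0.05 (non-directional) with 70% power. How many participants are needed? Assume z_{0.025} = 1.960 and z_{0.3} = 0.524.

Fisher's z: C = ½·ln((1+r)/(1−r)) = ½·ln(1.4390) = 0.1820.
n = ((z_{α/2} + z_β)/C)² + 3.
(1.960 + 0.524) / 0.1820 = 2.484 / 0.1820 = 13.648.
n = 13.648² + 3 = 186.28 + 3 = 189.3.
Round up.

n = 190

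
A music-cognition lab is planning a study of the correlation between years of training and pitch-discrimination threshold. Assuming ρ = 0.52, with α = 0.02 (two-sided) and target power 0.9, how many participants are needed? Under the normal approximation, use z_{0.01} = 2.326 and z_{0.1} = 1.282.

n = 43

Fisher's z: C = ½·ln((1+r)/(1−r)) = ½·ln(3.1667) = 0.5763.
n = ((z_{α/2} + z_β)/C)² + 3.
(2.326 + 1.282) / 0.5763 = 3.608 / 0.5763 = 6.261.
n = 6.261² + 3 = 39.20 + 3 = 42.2.
Round up.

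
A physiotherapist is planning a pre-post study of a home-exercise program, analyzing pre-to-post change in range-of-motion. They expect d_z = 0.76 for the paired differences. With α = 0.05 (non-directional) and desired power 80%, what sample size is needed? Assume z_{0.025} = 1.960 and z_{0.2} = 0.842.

For a paired (one-sample on differences) test: n = ((z_{α/2} + z_β) / d)².
z_{α/2} + z_β = 1.960 + 0.842 = 2.802.
n = (2.802 / 0.76)² = 3.687² = 13.59.
Round up.

n = 14 pairs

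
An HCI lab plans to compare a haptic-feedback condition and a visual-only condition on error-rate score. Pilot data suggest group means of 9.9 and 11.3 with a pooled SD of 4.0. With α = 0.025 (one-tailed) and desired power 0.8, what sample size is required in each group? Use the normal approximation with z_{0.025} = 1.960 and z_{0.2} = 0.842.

Cohen's d = |M₁ − M₂| / SD_pooled = |9.9 − 11.3| / 4.0 = 1.4 / 4.0 = 0.350.
For two independent groups with equal n: n = 2·((z_{α} + z_β) / d)².
z_{α} + z_β = 1.960 + 0.842 = 2.802.
n = 2 × (2.802 / 0.350)² = 2 × 8.006² = 2 × 64.09 = 128.2.
Round up to the next whole participant.

n = 129 per group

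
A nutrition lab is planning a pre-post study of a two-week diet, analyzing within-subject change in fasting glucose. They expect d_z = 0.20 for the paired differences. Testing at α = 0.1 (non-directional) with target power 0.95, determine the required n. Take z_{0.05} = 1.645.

For a paired (one-sample on differences) test: n = ((z_{α/2} + z_β) / d)².
z_{α/2} + z_β = 1.645 + 1.645 = 3.290.
n = (3.290 / 0.20)² = 16.450² = 270.60.
Round up.

n = 271 pairs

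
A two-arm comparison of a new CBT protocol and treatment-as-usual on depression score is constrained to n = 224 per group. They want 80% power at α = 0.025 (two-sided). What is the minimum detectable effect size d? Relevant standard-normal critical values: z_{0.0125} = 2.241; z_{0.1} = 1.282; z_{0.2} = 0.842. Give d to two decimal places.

d_min ≈ 0.29

For two independent groups of n = 224 each: d_min = (z_{α/2} + z_β)·√(2/n).
z-sum = 2.241 + 0.842 = 3.083.
d_min = 3.083 × √(2/224) = 3.083 × 0.0945 = 0.291.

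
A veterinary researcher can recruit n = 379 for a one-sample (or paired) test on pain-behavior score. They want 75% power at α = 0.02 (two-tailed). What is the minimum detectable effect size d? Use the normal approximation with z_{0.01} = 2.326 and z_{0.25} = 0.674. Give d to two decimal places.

d_min ≈ 0.15

For a single sample (or paired design) of n = 379: d_min = (z_{α/2} + z_β)/√n.
z-sum = 2.326 + 0.674 = 3.000.
d_min = 3.000 / √379 = 3.000 / 19.468 = 0.154.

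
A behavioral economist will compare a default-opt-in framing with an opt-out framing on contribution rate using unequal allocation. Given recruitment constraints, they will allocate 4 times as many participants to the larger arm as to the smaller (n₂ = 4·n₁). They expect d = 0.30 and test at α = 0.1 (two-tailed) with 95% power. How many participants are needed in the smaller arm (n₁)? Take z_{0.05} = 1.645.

n₁ = 151

With allocation ratio k = n₂/n₁ = 4, Var(x̄₁−x̄₂) = σ²(1/n₁ + 1/(k·n₁)) = σ²·(k+1)/(k·n₁).
So n₁ = (1 + 1/k)·((z_{α/2} + z_β)/d)² = 1.250 × (3.290/0.30)².
n₁ = 1.250 × 120.27 = 150.3.
Round up: n₁ = 151, giving n₂ = 4 × 151 = 604.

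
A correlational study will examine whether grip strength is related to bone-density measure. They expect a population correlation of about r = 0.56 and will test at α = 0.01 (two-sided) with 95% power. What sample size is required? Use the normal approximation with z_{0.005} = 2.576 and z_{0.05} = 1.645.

Fisher's z: C = ½·ln((1+r)/(1−r)) = ½·ln(3.5455) = 0.6328.
n = ((z_{α/2} + z_β)/C)² + 3.
(2.576 + 1.645) / 0.6328 = 4.221 / 0.6328 = 6.670.
n = 6.670² + 3 = 44.49 + 3 = 47.5.
Round up.

n = 48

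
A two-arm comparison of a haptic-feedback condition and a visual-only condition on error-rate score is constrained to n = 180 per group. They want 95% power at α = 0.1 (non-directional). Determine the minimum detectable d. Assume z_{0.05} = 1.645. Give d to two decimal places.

d_min ≈ 0.35

For two independent groups of n = 180 each: d_min = (z_{α/2} + z_β)·√(2/n).
z-sum = 1.645 + 1.645 = 3.290.
d_min = 3.290 × √(2/180) = 3.290 × 0.1054 = 0.347.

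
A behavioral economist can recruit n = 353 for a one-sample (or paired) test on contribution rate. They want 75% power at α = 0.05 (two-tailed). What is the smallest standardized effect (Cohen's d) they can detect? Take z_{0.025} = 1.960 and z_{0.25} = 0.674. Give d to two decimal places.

d_min ≈ 0.14

For a single sample (or paired design) of n = 353: d_min = (z_{α/2} + z_β)/√n.
z-sum = 1.960 + 0.674 = 2.634.
d_min = 2.634 / √353 = 2.634 / 18.788 = 0.140.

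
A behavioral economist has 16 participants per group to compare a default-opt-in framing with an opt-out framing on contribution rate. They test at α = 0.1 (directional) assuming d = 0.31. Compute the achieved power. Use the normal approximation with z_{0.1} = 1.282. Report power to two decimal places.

For two equal groups, power = Φ(d·√(n/2) − z_{α}).
d·√(n/2) = 0.31 × √(16/2) = 0.31 × 2.828 = 0.877.
z_β = 0.877 − 1.282 = -0.405.
Power = Φ(-0.405) = 0.343.

power ≈ 0.34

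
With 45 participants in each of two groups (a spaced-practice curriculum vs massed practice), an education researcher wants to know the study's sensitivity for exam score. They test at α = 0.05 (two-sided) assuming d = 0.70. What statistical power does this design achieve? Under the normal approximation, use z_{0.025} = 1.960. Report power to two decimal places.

power ≈ 0.91

For two equal groups, power = Φ(d·√(n/2) − z_{α/2}).
d·√(n/2) = 0.70 × √(45/2) = 0.70 × 4.743 = 3.320.
z_β = 3.320 − 1.960 = 1.360.
Power = Φ(1.360) = 0.913.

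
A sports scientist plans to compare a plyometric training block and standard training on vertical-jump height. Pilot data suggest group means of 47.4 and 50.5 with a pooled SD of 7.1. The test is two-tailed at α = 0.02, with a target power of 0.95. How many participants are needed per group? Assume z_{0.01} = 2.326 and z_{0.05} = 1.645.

n = 166 per group

Cohen's d = |M₁ − M₂| / SD_pooled = |47.4 − 50.5| / 7.1 = 3.1 / 7.1 = 0.437.
For two independent groups with equal n: n = 2·((z_{α/2} + z_β) / d)².
z_{α/2} + z_β = 2.326 + 1.645 = 3.971.
n = 2 × (3.971 / 0.437)² = 2 × 9.087² = 2 × 82.57 = 165.1.
Round up to the next whole participant.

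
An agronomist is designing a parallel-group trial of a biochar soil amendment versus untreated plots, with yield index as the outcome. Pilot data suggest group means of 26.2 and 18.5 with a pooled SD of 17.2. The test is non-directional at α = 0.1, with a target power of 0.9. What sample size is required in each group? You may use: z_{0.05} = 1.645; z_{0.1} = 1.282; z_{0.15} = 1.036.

n = 86 per group

Cohen's d = |M₁ − M₂| / SD_pooled = |26.2 − 18.5| / 17.2 = 7.7 / 17.2 = 0.448.
For two independent groups with equal n: n = 2·((z_{α/2} + z_β) / d)².
z_{α/2} + z_β = 1.645 + 1.282 = 2.927.
n = 2 × (2.927 / 0.448)² = 2 × 6.533² = 2 × 42.69 = 85.4.
Round up to the next whole participant.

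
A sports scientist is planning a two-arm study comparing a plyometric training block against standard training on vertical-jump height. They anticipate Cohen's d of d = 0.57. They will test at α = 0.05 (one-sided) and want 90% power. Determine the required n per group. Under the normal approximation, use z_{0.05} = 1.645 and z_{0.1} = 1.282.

n = 53 per group

For two independent groups with equal n: n = 2·((z_{α} + z_β) / d)².
z_{α} + z_β = 1.645 + 1.282 = 2.927.
n = 2 × (2.927 / 0.57)² = 2 × 5.135² = 2 × 26.37 = 52.7.
Round up to the next whole participant.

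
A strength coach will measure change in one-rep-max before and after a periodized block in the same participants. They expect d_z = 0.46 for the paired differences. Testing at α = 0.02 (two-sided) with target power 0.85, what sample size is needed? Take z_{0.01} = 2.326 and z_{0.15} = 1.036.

n = 54 pairs

For a paired (one-sample on differences) test: n = ((z_{α/2} + z_β) / d)².
z_{α/2} + z_β = 2.326 + 1.036 = 3.362.
n = (3.362 / 0.46)² = 7.309² = 53.42.
Round up.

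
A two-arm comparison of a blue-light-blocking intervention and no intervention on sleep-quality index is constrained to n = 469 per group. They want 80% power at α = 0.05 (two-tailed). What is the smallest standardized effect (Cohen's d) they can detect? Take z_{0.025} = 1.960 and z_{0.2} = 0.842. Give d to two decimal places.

For two independent groups of n = 469 each: d_min = (z_{α/2} + z_β)·√(2/n).
z-sum = 1.960 + 0.842 = 2.802.
d_min = 2.802 × √(2/469) = 2.802 × 0.0653 = 0.183.

d_min ≈ 0.18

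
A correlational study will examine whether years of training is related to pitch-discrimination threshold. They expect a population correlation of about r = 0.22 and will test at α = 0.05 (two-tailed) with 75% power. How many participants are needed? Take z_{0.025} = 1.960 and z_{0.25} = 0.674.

Fisher's z: C = ½·ln((1+r)/(1−r)) = ½·ln(1.5641) = 0.2237.
n = ((z_{α/2} + z_β)/C)² + 3.
(1.960 + 0.674) / 0.2237 = 2.634 / 0.2237 = 11.775.
n = 11.775² + 3 = 138.64 + 3 = 141.6.
Round up.

n = 142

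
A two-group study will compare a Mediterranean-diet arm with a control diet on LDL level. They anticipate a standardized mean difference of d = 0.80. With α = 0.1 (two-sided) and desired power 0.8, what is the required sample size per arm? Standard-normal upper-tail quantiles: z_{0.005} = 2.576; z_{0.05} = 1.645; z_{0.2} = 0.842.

n = 20 per group

For two independent groups with equal n: n = 2·((z_{α/2} + z_β) / d)².
z_{α/2} + z_β = 1.645 + 0.842 = 2.487.
n = 2 × (2.487 / 0.80)² = 2 × 3.109² = 2 × 9.66 = 19.3.
Round up to the next whole participant.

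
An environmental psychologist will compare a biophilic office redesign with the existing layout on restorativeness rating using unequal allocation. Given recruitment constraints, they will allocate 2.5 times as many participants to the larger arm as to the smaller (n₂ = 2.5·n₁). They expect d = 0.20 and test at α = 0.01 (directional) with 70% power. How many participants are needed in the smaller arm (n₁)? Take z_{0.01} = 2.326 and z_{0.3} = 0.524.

With allocation ratio k = n₂/n₁ = 2.5, Var(x̄₁−x̄₂) = σ²(1/n₁ + 1/(k·n₁)) = σ²·(k+1)/(k·n₁).
So n₁ = (1 + 1/k)·((z_{α} + z_β)/d)² = 1.400 × (2.850/0.20)².
n₁ = 1.400 × 203.06 = 284.3.
Round up: n₁ = 285, giving n₂ = ⌈2.5 × 285⌉ = ⌈712.5⌉ = 713.

n₁ = 285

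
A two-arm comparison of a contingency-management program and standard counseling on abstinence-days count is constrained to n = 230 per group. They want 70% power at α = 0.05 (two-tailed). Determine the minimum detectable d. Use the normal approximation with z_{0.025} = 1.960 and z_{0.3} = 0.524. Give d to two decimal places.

For two independent groups of n = 230 each: d_min = (z_{α/2} + z_β)·√(2/n).
z-sum = 1.960 + 0.524 = 2.484.
d_min = 2.484 × √(2/230) = 2.484 × 0.0933 = 0.232.

d_min ≈ 0.23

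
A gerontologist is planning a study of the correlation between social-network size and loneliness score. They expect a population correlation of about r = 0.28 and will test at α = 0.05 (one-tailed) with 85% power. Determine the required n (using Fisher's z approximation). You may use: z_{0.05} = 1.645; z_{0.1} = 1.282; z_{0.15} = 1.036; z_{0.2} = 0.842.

Fisher's z: C = ½·ln((1+r)/(1−r)) = ½·ln(1.7778) = 0.2877.
n = ((z_{α} + z_β)/C)² + 3.
(1.645 + 1.036) / 0.2877 = 2.681 / 0.2877 = 9.319.
n = 9.319² + 3 = 86.84 + 3 = 89.8.
Round up.

n = 90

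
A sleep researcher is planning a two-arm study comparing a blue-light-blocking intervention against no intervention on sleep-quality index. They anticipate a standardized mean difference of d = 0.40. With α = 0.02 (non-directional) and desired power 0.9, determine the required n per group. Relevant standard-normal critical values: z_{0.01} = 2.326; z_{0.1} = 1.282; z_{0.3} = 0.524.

n = 163 per group

For two independent groups with equal n: n = 2·((z_{α/2} + z_β) / d)².
z_{α/2} + z_β = 2.326 + 1.282 = 3.608.
n = 2 × (3.608 / 0.40)² = 2 × 9.020² = 2 × 81.36 = 162.7.
Round up to the next whole participant.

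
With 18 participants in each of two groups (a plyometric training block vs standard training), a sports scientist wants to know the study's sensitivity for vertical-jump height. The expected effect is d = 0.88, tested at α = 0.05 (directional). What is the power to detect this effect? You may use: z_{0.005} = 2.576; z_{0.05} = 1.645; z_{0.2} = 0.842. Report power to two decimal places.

power ≈ 0.84

For two equal groups, power = Φ(d·√(n/2) − z_{α}).
d·√(n/2) = 0.88 × √(18/2) = 0.88 × 3.000 = 2.640.
z_β = 2.640 − 1.645 = 0.995.
Power = Φ(0.995) = 0.840.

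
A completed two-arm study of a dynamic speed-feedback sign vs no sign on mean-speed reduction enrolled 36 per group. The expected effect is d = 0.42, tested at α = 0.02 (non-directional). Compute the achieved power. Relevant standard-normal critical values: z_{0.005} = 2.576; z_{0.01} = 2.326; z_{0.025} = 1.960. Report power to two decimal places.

For two equal groups, power = Φ(d·√(n/2) − z_{α/2}).
d·√(n/2) = 0.42 × √(36/2) = 0.42 × 4.243 = 1.782.
z_β = 1.782 − 2.326 = -0.544.
Power = Φ(-0.544) = 0.293.

power ≈ 0.29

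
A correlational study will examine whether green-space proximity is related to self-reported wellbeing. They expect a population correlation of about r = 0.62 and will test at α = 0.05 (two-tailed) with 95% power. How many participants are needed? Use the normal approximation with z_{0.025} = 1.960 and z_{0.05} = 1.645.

n = 28

Fisher's z: C = ½·ln((1+r)/(1−r)) = ½·ln(4.2632) = 0.7250.
n = ((z_{α/2} + z_β)/C)² + 3.
(1.960 + 1.645) / 0.7250 = 3.605 / 0.7250 = 4.972.
n = 4.972² + 3 = 24.72 + 3 = 27.7.
Round up.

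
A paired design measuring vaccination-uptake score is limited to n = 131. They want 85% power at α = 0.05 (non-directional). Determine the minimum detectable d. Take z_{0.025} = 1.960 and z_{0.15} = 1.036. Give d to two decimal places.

For a single sample (or paired design) of n = 131: d_min = (z_{α/2} + z_β)/√n.
z-sum = 1.960 + 1.036 = 2.996.
d_min = 2.996 / √131 = 2.996 / 11.446 = 0.262.

d_min ≈ 0.26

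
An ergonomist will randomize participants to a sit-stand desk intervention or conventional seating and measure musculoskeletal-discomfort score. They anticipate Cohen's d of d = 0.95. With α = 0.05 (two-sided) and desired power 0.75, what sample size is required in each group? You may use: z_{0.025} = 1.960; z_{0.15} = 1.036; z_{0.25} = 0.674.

For two independent groups with equal n: n = 2·((z_{α/2} + z_β) / d)².
z_{α/2} + z_β = 1.960 + 0.674 = 2.634.
n = 2 × (2.634 / 0.95)² = 2 × 2.773² = 2 × 7.69 = 15.4.
Round up to the next whole participant.

n = 16 per group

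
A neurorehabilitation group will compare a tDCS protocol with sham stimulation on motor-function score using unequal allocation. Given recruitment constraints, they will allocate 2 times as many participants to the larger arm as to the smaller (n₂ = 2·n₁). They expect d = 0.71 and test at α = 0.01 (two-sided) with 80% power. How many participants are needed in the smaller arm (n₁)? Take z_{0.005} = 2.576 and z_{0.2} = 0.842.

With allocation ratio k = n₂/n₁ = 2, Var(x̄₁−x̄₂) = σ²(1/n₁ + 1/(k·n₁)) = σ²·(k+1)/(k·n₁).
So n₁ = (1 + 1/k)·((z_{α/2} + z_β)/d)² = 1.500 × (3.418/0.71)².
n₁ = 1.500 × 23.18 = 34.8.
Round up: n₁ = 35, giving n₂ = 2 × 35 = 70.

n₁ = 35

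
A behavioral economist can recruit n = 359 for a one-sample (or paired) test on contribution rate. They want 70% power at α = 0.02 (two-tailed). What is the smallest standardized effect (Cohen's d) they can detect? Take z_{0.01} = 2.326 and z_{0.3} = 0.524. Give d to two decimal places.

d_min ≈ 0.15

For a single sample (or paired design) of n = 359: d_min = (z_{α/2} + z_β)/√n.
z-sum = 2.326 + 0.524 = 2.850.
d_min = 2.850 / √359 = 2.850 / 18.947 = 0.150.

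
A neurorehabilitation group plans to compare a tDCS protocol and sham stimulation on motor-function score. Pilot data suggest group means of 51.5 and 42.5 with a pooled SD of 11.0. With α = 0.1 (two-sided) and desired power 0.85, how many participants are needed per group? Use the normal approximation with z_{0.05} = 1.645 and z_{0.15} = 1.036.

Cohen's d = |M₁ − M₂| / SD_pooled = |51.5 − 42.5| / 11.0 = 9.0 / 11.0 = 0.818.
For two independent groups with equal n: n = 2·((z_{α/2} + z_β) / d)².
z_{α/2} + z_β = 1.645 + 1.036 = 2.681.
n = 2 × (2.681 / 0.818)² = 2 × 3.278² = 2 × 10.74 = 21.5.
Round up to the next whole participant.

n = 22 per group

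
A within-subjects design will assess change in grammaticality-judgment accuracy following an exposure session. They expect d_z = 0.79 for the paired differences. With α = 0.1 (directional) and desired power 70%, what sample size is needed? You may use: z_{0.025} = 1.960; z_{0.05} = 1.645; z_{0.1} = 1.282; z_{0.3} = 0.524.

For a paired (one-sample on differences) test: n = ((z_{α} + z_β) / d)².
z_{α} + z_β = 1.282 + 0.524 = 1.806.
n = (1.806 / 0.79)² = 2.286² = 5.23.
Round up.

n = 6 pairs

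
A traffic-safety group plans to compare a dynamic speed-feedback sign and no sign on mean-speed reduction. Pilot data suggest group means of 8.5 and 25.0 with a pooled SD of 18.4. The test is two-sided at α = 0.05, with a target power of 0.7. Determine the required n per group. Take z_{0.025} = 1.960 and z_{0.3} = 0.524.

n = 16 per group

Cohen's d = |M₁ − M₂| / SD_pooled = |8.5 − 25.0| / 18.4 = 16.5 / 18.4 = 0.897.
For two independent groups with equal n: n = 2·((z_{α/2} + z_β) / d)².
z_{α/2} + z_β = 1.960 + 0.524 = 2.484.
n = 2 × (2.484 / 0.897)² = 2 × 2.769² = 2 × 7.67 = 15.3.
Round up to the next whole participant.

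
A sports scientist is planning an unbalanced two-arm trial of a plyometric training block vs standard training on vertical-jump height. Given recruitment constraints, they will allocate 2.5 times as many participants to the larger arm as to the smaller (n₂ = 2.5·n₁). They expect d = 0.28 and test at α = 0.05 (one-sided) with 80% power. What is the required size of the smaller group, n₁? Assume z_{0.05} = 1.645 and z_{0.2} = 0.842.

n₁ = 111

With allocation ratio k = n₂/n₁ = 2.5, Var(x̄₁−x̄₂) = σ²(1/n₁ + 1/(k·n₁)) = σ²·(k+1)/(k·n₁).
So n₁ = (1 + 1/k)·((z_{α} + z_β)/d)² = 1.400 × (2.487/0.28)².
n₁ = 1.400 × 78.89 = 110.4.
Round up: n₁ = 111, giving n₂ = ⌈2.5 × 111⌉ = ⌈277.5⌉ = 278.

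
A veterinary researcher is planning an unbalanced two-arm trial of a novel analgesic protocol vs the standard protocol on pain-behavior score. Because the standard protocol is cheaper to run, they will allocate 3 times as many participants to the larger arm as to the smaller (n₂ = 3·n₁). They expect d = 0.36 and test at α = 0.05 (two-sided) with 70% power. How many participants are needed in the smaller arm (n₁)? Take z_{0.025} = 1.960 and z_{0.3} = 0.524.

n₁ = 64

With allocation ratio k = n₂/n₁ = 3, Var(x̄₁−x̄₂) = σ²(1/n₁ + 1/(k·n₁)) = σ²·(k+1)/(k·n₁).
So n₁ = (1 + 1/k)·((z_{α/2} + z_β)/d)² = 1.333 × (2.484/0.36)².
n₁ = 1.333 × 47.61 = 63.5.
Round up: n₁ = 64, giving n₂ = 3 × 64 = 192.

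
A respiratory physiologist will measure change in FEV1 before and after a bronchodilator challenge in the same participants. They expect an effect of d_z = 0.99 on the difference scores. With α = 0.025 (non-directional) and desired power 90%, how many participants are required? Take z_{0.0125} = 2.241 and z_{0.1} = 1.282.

For a paired (one-sample on differences) test: n = ((z_{α/2} + z_β) / d)².
z_{α/2} + z_β = 2.241 + 1.282 = 3.523.
n = (3.523 / 0.99)² = 3.559² = 12.66.
Round up.

n = 13 pairs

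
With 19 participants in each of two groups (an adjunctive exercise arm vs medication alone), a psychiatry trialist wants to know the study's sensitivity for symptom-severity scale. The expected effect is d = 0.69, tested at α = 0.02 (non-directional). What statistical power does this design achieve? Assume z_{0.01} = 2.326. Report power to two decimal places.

For two equal groups, power = Φ(d·√(n/2) − z_{α/2}).
d·√(n/2) = 0.69 × √(19/2) = 0.69 × 3.082 = 2.127.
z_β = 2.127 − 2.326 = -0.199.
Power = Φ(-0.199) = 0.421.

power ≈ 0.42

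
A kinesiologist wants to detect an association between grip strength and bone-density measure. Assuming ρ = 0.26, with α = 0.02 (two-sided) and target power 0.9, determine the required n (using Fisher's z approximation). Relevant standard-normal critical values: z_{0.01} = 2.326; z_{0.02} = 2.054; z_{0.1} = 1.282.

Fisher's z: C = ½·ln((1+r)/(1−r)) = ½·ln(1.7027) = 0.2661.
n = ((z_{α/2} + z_β)/C)² + 3.
(2.326 + 1.282) / 0.2661 = 3.608 / 0.2661 = 13.559.
n = 13.559² + 3 = 183.84 + 3 = 186.8.
Round up.

n = 187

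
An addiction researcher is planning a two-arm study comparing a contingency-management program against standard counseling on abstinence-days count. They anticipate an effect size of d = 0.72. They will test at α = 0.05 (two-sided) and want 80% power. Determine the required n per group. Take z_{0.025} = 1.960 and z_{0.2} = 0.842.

n = 31 per group

For two independent groups with equal n: n = 2·((z_{α/2} + z_β) / d)².
z_{α/2} + z_β = 1.960 + 0.842 = 2.802.
n = 2 × (2.802 / 0.72)² = 2 × 3.892² = 2 × 15.15 = 30.3.
Round up to the next whole participant.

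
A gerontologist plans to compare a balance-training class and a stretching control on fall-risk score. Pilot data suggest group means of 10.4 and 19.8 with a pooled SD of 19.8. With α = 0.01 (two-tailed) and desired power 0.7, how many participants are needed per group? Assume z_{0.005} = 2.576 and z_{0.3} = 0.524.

n = 86 per group

Cohen's d = |M₁ − M₂| / SD_pooled = |10.4 − 19.8| / 19.8 = 9.4 / 19.8 = 0.475.
For two independent groups with equal n: n = 2·((z_{α/2} + z_β) / d)².
z_{α/2} + z_β = 2.576 + 0.524 = 3.100.
n = 2 × (3.100 / 0.475)² = 2 × 6.526² = 2 × 42.59 = 85.2.
Round up to the next whole participant.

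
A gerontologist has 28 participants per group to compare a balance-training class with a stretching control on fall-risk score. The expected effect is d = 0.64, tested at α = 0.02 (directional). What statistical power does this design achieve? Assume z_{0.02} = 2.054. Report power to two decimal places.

For two equal groups, power = Φ(d·√(n/2) − z_{α}).
d·√(n/2) = 0.64 × √(28/2) = 0.64 × 3.742 = 2.395.
z_β = 2.395 − 2.054 = 0.341.
Power = Φ(0.341) = 0.633.

power ≈ 0.63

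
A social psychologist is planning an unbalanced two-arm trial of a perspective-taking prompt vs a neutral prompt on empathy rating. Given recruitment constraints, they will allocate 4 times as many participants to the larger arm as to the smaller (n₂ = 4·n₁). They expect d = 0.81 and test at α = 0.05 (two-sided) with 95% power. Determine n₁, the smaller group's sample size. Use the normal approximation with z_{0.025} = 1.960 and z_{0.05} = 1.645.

With allocation ratio k = n₂/n₁ = 4, Var(x̄₁−x̄₂) = σ²(1/n₁ + 1/(k·n₁)) = σ²·(k+1)/(k·n₁).
So n₁ = (1 + 1/k)·((z_{α/2} + z_β)/d)² = 1.250 × (3.605/0.81)².
n₁ = 1.250 × 19.81 = 24.8.
Round up: n₁ = 25, giving n₂ = 4 × 25 = 100.

n₁ = 25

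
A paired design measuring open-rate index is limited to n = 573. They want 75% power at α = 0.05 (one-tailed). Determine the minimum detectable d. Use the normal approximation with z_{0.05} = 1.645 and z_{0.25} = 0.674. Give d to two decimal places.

d_min ≈ 0.10

For a single sample (or paired design) of n = 573: d_min = (z_{α} + z_β)/√n.
z-sum = 1.645 + 0.674 = 2.319.
d_min = 2.319 / √573 = 2.319 / 23.937 = 0.097.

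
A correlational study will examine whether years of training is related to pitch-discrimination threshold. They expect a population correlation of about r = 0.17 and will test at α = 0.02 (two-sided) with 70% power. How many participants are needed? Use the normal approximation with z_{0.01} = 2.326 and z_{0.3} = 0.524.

Fisher's z: C = ½·ln((1+r)/(1−r)) = ½·ln(1.4096) = 0.1717.
n = ((z_{α/2} + z_β)/C)² + 3.
(2.326 + 0.524) / 0.1717 = 2.850 / 0.1717 = 16.599.
n = 16.599² + 3 = 275.52 + 3 = 278.5.
Round up.

n = 279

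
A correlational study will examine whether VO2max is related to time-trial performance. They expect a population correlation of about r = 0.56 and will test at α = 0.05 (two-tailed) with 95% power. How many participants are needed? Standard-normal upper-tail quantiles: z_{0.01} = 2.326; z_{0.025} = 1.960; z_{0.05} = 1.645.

Fisher's z: C = ½·ln((1+r)/(1−r)) = ½·ln(3.5455) = 0.6328.
n = ((z_{α/2} + z_β)/C)² + 3.
(1.960 + 1.645) / 0.6328 = 3.605 / 0.6328 = 5.697.
n = 5.697² + 3 = 32.45 + 3 = 35.5.
Round up.

n = 36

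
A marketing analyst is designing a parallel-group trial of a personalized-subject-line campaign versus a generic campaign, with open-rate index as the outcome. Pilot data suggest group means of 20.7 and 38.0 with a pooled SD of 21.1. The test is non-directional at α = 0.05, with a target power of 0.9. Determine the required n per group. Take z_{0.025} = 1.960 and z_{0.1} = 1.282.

Cohen's d = |M₁ − M₂| / SD_pooled = |20.7 − 38.0| / 21.1 = 17.3 / 21.1 = 0.820.
For two independent groups with equal n: n = 2·((z_{α/2} + z_β) / d)².
z_{α/2} + z_β = 1.960 + 1.282 = 3.242.
n = 2 × (3.242 / 0.820)² = 2 × 3.954² = 2 × 15.63 = 31.3.
Round up to the next whole participant.

n = 32 per group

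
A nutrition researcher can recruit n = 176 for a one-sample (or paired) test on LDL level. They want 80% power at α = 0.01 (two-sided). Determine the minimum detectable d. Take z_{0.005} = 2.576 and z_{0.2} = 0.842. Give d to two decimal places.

For a single sample (or paired design) of n = 176: d_min = (z_{α/2} + z_β)/√n.
z-sum = 2.576 + 0.842 = 3.418.
d_min = 3.418 / √176 = 3.418 / 13.266 = 0.258.

d_min ≈ 0.26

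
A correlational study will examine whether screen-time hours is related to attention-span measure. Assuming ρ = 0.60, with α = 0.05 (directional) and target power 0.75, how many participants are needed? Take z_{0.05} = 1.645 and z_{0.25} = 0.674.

n = 15

Fisher's z: C = ½·ln((1+r)/(1−r)) = ½·ln(4.0000) = 0.6931.
n = ((z_{α} + z_β)/C)² + 3.
(1.645 + 0.674) / 0.6931 = 2.319 / 0.6931 = 3.346.
n = 3.346² + 3 = 11.19 + 3 = 14.2.
Round up.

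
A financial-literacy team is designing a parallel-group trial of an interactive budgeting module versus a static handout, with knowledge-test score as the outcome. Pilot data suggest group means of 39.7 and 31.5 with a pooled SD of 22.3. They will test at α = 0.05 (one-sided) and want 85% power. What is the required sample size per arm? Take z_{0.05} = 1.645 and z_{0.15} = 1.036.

n = 107 per group

Cohen's d = |M₁ − M₂| / SD_pooled = |39.7 − 31.5| / 22.3 = 8.2 / 22.3 = 0.368.
For two independent groups with equal n: n = 2·((z_{α} + z_β) / d)².
z_{α} + z_β = 1.645 + 1.036 = 2.681.
n = 2 × (2.681 / 0.368)² = 2 × 7.285² = 2 × 53.08 = 106.2.
Round up to the next whole participant.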